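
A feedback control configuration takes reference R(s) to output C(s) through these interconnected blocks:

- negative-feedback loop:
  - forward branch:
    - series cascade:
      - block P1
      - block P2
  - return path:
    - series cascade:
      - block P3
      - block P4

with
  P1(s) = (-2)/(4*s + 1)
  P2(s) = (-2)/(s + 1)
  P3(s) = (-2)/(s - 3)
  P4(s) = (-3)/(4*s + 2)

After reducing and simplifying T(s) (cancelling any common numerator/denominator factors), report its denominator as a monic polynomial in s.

Reducing step by step:

Step 1: cascade P1, P2; result 4/(4*s^2 + 5*s + 1)
Step 2: combine P3, P4 in series; result 3/(2*s^2 - 5*s - 3)
Step 3: collapse the loop ((P1*P2) forward, (P3*P4) return); result (8*s^2 - 20*s - 12)/(8*s^4 - 10*s^3 - 35*s^2 - 20*s + 9)
That last expression is T(s), already simplified. Scaling its denominator by 1/8 (the reciprocal of the leading coefficient) yields the monic denominator.

Answer: s^4 - 5*s^3/4 - 35*s^2/8 - 5*s/2 + 9/8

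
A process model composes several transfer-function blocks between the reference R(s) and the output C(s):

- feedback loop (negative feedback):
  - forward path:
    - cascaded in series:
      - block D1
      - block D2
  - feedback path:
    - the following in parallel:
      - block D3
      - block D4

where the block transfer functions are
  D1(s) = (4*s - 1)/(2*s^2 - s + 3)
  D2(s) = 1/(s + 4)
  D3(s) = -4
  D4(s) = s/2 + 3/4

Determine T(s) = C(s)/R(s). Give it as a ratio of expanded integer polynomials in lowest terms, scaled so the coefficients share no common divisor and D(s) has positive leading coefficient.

[1] cascade D1, D2: (4*s - 1)/(2*s^3 + 7*s^2 - s + 12)
[2] add D3, D4 (parallel): s/2 - 13/4
[3] collapse the loop ((D1*D2) forward, (D3+D4) return): this yields T(s), and no further normalization is needed

Final answer: (16*s - 4)/(8*s^3 + 36*s^2 - 58*s + 61)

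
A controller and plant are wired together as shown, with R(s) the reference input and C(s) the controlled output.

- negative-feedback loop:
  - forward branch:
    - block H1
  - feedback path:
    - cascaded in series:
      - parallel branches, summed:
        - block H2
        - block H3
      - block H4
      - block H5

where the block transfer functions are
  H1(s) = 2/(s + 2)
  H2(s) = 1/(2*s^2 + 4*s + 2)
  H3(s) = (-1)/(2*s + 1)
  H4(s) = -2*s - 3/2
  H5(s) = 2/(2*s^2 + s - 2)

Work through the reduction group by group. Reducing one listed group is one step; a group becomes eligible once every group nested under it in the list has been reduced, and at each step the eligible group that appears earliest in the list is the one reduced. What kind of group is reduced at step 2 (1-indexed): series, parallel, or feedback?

Step 1. reduce the parallel group H2, H3
Step 2. cascade (H2+H3), H4, H5
Step 3. reduce the feedback loop with forward H1 and return ((H2+H3)*H4*H5)
So the answer for step 2 is series.

Hence the answer: series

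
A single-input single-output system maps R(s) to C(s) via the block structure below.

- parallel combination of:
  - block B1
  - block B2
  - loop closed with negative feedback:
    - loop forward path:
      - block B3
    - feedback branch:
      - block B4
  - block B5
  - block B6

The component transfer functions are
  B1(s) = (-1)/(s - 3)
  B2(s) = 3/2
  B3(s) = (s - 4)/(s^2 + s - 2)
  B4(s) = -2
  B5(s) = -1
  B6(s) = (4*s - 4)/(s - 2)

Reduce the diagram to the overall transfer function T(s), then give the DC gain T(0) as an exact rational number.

Step 1. reduce the feedback loop with forward B3 and return B4 = (s - 4)/(s^2 - s + 6)
Step 2. combine B1, B2, [B3/(1+B3*B4)], B5, B6 in parallel = (9*s^4 - 46*s^3 + 109*s^2 - 216*s + 156)/(2*s^4 - 12*s^3 + 34*s^2 - 72*s + 72)
Evaluating the step-2 result (the overall T(s)) at s = 0 gives T(0) = 156/72 = 13/6.

Hence the answer: 13/6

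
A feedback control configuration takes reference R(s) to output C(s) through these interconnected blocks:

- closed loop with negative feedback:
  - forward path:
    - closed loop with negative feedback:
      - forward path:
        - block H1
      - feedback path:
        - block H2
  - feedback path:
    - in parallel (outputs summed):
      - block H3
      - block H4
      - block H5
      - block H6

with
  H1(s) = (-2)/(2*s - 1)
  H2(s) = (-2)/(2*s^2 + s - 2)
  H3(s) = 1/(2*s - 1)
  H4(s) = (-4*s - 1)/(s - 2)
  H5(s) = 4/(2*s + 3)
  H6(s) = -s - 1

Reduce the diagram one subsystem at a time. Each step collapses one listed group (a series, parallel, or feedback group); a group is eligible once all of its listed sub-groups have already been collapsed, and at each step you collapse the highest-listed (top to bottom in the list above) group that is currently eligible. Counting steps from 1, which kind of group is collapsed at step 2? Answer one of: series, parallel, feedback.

Step 1 - feedback reduction of H1, H2
Step 2 - reduce the parallel group H3, H4, H5, H6
Step 3 - reduce the feedback loop with forward [H1/(1+H1*H2)] and return (H3+H4+H5+H6)
The group at step 2 is a parallel group.

Final answer: parallel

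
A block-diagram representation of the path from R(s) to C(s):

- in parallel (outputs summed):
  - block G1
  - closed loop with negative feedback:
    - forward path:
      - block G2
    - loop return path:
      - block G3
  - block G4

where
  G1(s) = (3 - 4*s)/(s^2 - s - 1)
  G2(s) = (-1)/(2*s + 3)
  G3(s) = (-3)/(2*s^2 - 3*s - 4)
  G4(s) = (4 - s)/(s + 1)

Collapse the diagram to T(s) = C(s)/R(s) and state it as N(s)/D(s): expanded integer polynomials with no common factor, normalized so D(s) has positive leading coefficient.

[1] collapse the loop (G2 forward, G3 return): (-2*s^2 + 3*s + 4)/(4*s^3 - 17*s - 9)
[2] add G1, [G2/(1+G2*G3)], G4 (parallel); the result is T(s) itself (integer coefficients, no common factor, positive leading denominator coefficient)

Final answer: (-4*s^6 + 2*s^5 + 4*s^4 - 4*s^3 + 55*s^2 + 42*s + 5)/(4*s^6 - 25*s^4 - 13*s^3 + 34*s^2 + 35*s + 9)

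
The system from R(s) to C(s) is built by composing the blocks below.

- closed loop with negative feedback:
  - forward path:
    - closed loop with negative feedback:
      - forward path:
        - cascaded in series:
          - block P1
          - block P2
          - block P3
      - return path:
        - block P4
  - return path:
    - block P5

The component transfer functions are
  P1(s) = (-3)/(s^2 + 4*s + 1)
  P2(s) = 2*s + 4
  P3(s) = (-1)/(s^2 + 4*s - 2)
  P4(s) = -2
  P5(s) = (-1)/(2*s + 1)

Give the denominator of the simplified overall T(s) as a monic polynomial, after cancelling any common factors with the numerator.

The answer is s^5 + 17*s^4/2 + 19*s^3 - 17*s^2/2 - 37*s - 19.

Reasoning:
Step 1 - cascade P1, P2, P3 -> (6*s + 12)/(s^4 + 8*s^3 + 15*s^2 - 4*s - 2)
Step 2 - apply the feedback formula to (P1*P2*P3), P4 -> (6*s + 12)/(s^4 + 8*s^3 + 15*s^2 - 16*s - 26)
Step 3 - close the feedback loop around [(P1*P2*P3)/(1+(P1*P2*P3)*P4)], P5 -> (12*s^2 + 30*s + 12)/(2*s^5 + 17*s^4 + 38*s^3 - 17*s^2 - 74*s - 38)
That last expression is T(s), already simplified. Scaling its denominator by 1/2 (the reciprocal of the leading coefficient) yields the monic denominator.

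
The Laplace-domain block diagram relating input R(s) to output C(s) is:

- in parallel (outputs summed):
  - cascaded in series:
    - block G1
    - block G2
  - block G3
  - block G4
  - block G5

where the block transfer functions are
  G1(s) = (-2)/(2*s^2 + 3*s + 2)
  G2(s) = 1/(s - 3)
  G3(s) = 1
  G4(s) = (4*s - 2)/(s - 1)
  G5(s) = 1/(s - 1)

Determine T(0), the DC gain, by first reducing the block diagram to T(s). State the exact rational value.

(1) cascade G1, G2 gives (-2)/(2*s^3 - 3*s^2 - 7*s - 6)
(2) sum the parallel branches (G1*G2), G3, G4, G5 gives (10*s^4 - 19*s^3 - 29*s^2 - 18*s + 14)/(2*s^4 - 5*s^3 - 4*s^2 + s + 6)
Evaluating the step-2 result (the overall T(s)) at s = 0 gives T(0) = 14/6 = 7/3.

Therefore the answer is 7/3.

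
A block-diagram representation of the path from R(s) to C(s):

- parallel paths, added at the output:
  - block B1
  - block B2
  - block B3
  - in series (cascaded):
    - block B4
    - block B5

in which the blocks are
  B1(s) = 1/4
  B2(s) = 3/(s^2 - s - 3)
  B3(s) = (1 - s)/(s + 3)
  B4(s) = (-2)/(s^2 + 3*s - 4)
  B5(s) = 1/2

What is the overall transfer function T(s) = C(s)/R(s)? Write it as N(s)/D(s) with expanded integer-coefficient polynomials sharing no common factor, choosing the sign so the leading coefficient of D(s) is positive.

Step 1: cascade B4, B5, giving (-1)/(s^2 + 3*s - 4)
Step 2: add B1, B2, B3, (B4*B5) (parallel), giving the overall T(s)

Answer: (-3*s^5 + s^4 + 52*s^3 + 9*s^2 + 13*s - 24)/(4*s^5 + 20*s^4 - 16*s^3 - 140*s^2 - 12*s + 144)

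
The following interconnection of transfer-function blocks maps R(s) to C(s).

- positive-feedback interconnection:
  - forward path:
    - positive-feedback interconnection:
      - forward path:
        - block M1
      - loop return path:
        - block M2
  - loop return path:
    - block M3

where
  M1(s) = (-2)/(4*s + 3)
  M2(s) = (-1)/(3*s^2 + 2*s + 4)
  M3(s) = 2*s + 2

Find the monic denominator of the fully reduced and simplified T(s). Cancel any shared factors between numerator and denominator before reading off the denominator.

Step 1 - collapse the loop (M1 forward, M2 return) gives (-6*s^2 - 4*s - 8)/(12*s^3 + 17*s^2 + 22*s + 10)
Step 2 - reduce the feedback loop with forward [M1/(1-M1*M2)] and return M3 gives (-6*s^2 - 4*s - 8)/(24*s^3 + 37*s^2 + 46*s + 26)
T(s) is the step-2 result (common factors already cancelled). Leading coefficient of the denominator: 24. Divide through by 24 for the monic polynomial.

Therefore the answer is s^3 + 37*s^2/24 + 23*s/12 + 13/12.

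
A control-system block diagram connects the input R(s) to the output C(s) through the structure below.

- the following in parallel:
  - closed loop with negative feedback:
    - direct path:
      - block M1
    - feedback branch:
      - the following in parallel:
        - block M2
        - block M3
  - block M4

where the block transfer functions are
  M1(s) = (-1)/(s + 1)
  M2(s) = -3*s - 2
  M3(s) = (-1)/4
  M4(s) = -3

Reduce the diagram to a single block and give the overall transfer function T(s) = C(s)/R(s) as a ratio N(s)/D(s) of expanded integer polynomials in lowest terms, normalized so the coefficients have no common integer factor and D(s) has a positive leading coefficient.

(1) combine M2, M3 in parallel = -3*s - 9/4
(2) apply the feedback formula to M1, (M2+M3) = (-4)/(16*s + 13)
(3) combine [M1/(1+M1*(M2+M3))], M4 in parallel, giving the overall T(s)

Final answer: (-48*s - 43)/(16*s + 13)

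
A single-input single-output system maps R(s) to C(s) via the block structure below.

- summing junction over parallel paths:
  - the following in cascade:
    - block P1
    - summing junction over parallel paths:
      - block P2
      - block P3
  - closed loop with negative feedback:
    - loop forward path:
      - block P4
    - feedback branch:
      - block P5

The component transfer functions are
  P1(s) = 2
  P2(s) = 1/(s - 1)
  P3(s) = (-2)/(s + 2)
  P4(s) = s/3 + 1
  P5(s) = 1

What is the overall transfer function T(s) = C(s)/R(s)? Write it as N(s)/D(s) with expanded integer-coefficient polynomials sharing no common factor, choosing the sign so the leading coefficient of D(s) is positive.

Answer: (s^3 + 2*s^2 - 3*s + 42)/(s^3 + 7*s^2 + 4*s - 12)

Working:
(1) sum the parallel branches P2, P3; result (4 - s)/(s^2 + s - 2)
(2) cascade P1, (P2+P3); result (8 - 2*s)/(s^2 + s - 2)
(3) apply the feedback formula to P4, P5; result (s + 3)/(s + 6)
(4) add (P1*(P2+P3)), [P4/(1+P4*P5)] (parallel), giving the overall T(s)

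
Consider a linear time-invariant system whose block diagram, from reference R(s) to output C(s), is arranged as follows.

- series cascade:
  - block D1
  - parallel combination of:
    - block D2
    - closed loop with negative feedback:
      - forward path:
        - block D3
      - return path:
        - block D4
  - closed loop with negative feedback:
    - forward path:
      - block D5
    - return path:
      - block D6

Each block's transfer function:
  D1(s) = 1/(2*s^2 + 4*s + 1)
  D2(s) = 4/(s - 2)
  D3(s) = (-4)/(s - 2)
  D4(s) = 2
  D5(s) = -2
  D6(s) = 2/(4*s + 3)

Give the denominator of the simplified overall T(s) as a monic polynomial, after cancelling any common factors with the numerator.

The answer is s^5 - 41*s^4/4 - s^3 + 279*s^2/8 + 3*s/2 - 5/2.

Reasoning:
(1) apply the feedback formula to D3, D4 = (-4)/(s - 10)
(2) combine D2, [D3/(1+D3*D4)] in parallel = (-32)/(s^2 - 12*s + 20)
(3) feedback reduction of D5, D6 = (-8*s - 6)/(4*s - 1)
(4) multiply D1, (D2+[D3/(1+D3*D4)]), [D5/(1+D5*D6)] (series) = (256*s + 192)/(8*s^5 - 82*s^4 - 8*s^3 + 279*s^2 + 12*s - 20)
The result of step 4 is T(s) in lowest terms. Its denominator has leading coefficient 8; dividing the denominator through by 8 makes it monic.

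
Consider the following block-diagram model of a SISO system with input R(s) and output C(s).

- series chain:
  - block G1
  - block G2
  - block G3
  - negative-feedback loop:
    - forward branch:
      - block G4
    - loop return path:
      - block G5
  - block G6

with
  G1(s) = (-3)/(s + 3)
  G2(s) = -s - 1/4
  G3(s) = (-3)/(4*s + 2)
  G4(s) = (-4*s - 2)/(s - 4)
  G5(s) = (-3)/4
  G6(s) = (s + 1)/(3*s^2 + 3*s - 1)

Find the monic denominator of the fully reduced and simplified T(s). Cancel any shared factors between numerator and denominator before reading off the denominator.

Step 1: apply the feedback formula to G4, G5 gives (-8*s - 4)/(8*s - 5)
Step 2: multiply G1, G2, G3, [G4/(1+G4*G5)], G6 (series) gives (36*s^2 + 45*s + 9)/(48*s^4 + 162*s^3 + 8*s^2 - 128*s + 30)
No further cancellation is possible in the step-2 result, so that is T(s). Its denominator becomes monic after dividing by the leading coefficient 48.

Final answer: s^4 + 27*s^3/8 + s^2/6 - 8*s/3 + 5/8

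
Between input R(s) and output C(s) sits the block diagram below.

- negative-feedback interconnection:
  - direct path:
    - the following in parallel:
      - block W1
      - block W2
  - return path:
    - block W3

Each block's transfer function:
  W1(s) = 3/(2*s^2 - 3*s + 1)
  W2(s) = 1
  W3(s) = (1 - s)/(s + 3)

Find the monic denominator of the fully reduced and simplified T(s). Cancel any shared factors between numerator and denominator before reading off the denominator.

Reducing step by step:

1. combine W1, W2 in parallel gives (2*s^2 - 3*s + 4)/(2*s^2 - 3*s + 1)
2. collapse the loop ((W1+W2) forward, W3 return) gives (2*s^3 + 3*s^2 - 5*s + 12)/(8*s^2 - 15*s + 7)
T(s) is the step-2 result (common factors already cancelled). Leading coefficient of the denominator: 8. Divide through by 8 for the monic polynomial.

Answer: s^2 - 15*s/8 + 7/8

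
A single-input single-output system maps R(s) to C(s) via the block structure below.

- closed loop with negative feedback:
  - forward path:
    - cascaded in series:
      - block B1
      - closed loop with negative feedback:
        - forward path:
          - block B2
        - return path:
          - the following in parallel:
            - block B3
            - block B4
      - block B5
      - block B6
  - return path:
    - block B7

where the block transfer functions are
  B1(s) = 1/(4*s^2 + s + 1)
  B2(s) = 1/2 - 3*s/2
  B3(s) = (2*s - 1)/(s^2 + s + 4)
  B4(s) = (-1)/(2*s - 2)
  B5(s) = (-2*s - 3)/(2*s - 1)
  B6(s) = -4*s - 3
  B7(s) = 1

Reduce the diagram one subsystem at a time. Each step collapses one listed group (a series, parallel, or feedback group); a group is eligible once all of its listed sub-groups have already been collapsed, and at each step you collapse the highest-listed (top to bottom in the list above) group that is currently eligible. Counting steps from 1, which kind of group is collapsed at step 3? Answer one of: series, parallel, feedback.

Step 1. sum the parallel branches B3, B4
Step 2. apply the feedback formula to B2, (B3+B4)
Step 3. series reduction of B1, [B2/(1+B2*(B3+B4))], B5, B6
Step 4. feedback reduction of (B1*[B2/(1+B2*(B3+B4))]*B5*B6), B7
Step 3: series.

Answer: series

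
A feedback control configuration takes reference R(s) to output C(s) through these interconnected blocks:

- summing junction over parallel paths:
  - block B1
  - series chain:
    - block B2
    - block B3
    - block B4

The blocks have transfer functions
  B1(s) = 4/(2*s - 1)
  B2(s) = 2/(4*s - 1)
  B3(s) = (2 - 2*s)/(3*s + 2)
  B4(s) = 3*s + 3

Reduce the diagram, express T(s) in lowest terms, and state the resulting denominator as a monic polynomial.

[1] multiply B2, B3, B4 (series) = (12 - 12*s^2)/(12*s^2 + 5*s - 2)
[2] reduce the parallel group B1, (B2*B3*B4) = (-24*s^3 + 60*s^2 + 44*s - 20)/(24*s^3 - 2*s^2 - 9*s + 2)
The result of step 2 is T(s) in lowest terms. Its denominator has leading coefficient 24; dividing the denominator through by 24 makes it monic.

Answer: s^3 - s^2/12 - 3*s/8 + 1/12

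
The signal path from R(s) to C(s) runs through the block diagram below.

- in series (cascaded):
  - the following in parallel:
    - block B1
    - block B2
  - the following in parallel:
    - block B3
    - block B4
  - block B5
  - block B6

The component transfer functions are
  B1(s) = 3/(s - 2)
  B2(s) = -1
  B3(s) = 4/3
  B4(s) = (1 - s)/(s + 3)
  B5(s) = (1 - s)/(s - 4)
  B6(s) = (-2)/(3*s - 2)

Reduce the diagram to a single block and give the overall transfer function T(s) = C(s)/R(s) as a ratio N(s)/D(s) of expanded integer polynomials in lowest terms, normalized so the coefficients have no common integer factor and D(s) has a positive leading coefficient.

Answer: (-2*s^3 - 18*s^2 + 170*s - 150)/(9*s^4 - 33*s^3 - 72*s^2 + 276*s - 144)

Working:
1. reduce the parallel group B1, B2, giving (5 - s)/(s - 2)
2. combine B3, B4 in parallel, giving (s + 15)/(3*s + 9)
3. multiply (B1+B2), (B3+B4), B5, B6 (series): this yields T(s), and no further normalization is needed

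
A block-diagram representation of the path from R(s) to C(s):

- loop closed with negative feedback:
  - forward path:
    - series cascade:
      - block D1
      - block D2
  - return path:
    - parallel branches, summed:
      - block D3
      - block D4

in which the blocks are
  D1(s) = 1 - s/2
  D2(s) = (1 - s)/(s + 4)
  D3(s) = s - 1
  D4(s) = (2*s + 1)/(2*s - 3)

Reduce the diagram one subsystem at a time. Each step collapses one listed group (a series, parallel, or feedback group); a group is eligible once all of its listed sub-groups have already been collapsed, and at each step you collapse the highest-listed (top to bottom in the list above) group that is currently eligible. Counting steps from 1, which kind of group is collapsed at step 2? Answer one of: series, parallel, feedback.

1. series reduction of D1, D2
2. combine D3, D4 in parallel
3. apply the feedback formula to (D1*D2), (D3+D4)
At step 2 the group reduced is parallel.

Answer: parallel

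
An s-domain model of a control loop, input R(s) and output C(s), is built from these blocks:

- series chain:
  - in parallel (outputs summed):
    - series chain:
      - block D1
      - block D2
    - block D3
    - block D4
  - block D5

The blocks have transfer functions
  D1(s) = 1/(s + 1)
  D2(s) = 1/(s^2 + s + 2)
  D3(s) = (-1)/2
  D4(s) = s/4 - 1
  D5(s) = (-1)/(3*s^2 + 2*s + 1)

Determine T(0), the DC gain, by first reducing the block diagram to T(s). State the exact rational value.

The answer is 1.

Reasoning:
(1) series reduction of D1, D2; result 1/(s^3 + 2*s^2 + 3*s + 2)
(2) parallel reduction of (D1*D2), D3, D4; result (s^4 - 4*s^3 - 9*s^2 - 16*s - 8)/(4*s^3 + 8*s^2 + 12*s + 8)
(3) cascade ((D1*D2)+D3+D4), D5; result (-s^4 + 4*s^3 + 9*s^2 + 16*s + 8)/(12*s^5 + 32*s^4 + 56*s^3 + 56*s^2 + 28*s + 8)
Evaluating the step-3 result (the overall T(s)) at s = 0 gives T(0) = 8/8 = 1.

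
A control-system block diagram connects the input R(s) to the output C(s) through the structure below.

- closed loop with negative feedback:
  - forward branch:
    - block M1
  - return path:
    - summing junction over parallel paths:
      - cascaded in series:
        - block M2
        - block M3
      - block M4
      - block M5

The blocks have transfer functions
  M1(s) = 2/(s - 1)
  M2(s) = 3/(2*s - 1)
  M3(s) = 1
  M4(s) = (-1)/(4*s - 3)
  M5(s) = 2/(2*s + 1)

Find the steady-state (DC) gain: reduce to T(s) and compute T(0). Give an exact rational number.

The answer is -6/7.

Reasoning:
Step 1 - cascade M2, M3; result 3/(2*s - 1)
Step 2 - parallel reduction of (M2*M3), M4, M5; result (36*s^2 - 26*s - 2)/(16*s^3 - 12*s^2 - 4*s + 3)
Step 3 - reduce the feedback loop with forward M1 and return ((M2*M3)+M4+M5); result (32*s^3 - 24*s^2 - 8*s + 6)/(16*s^4 - 28*s^3 + 80*s^2 - 45*s - 7)
Step 3 gives the overall T(s). Then T(0) = 6/(-7) = -6/7.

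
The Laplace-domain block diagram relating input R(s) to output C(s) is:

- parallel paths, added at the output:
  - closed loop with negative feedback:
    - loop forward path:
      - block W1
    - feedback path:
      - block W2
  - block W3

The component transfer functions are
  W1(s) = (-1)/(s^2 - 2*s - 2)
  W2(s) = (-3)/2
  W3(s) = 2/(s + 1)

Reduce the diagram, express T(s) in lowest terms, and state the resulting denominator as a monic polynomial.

[1] close the feedback loop around W1, W2, giving (-2)/(2*s^2 - 4*s - 1)
[2] add [W1/(1+W1*W2)], W3 (parallel), giving (4*s^2 - 10*s - 4)/(2*s^3 - 2*s^2 - 5*s - 1)
That last expression is T(s), already simplified. Scaling its denominator by 1/2 (the reciprocal of the leading coefficient) yields the monic denominator.

Final answer: s^3 - s^2 - 5*s/2 - 1/2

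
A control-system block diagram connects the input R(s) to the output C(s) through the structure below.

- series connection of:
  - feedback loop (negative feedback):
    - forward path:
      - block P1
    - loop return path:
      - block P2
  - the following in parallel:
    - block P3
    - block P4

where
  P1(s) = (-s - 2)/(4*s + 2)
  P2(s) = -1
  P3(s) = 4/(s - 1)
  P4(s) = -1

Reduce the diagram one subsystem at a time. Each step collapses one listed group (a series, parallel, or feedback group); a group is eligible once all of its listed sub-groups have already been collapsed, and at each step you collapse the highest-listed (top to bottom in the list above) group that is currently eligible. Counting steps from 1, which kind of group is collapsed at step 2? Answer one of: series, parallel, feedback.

Reducing step by step:

(1) feedback reduction of P1, P2
(2) sum the parallel branches P3, P4
(3) series reduction of [P1/(1+P1*P2)], (P3+P4)
The group at step 2 is a parallel group.

Answer: parallel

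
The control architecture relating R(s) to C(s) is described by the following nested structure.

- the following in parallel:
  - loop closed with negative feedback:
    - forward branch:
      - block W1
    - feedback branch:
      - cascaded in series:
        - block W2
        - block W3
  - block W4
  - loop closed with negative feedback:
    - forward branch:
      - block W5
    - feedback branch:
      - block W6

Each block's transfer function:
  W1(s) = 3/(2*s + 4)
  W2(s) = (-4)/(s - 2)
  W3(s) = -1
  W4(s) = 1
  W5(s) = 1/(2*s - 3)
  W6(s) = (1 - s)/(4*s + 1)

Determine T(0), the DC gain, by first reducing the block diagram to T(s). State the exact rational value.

Answer: -1

Working:
[1] combine W2, W3 in series, giving 4/(s - 2)
[2] apply the feedback formula to W1, (W2*W3), giving (3*s - 6)/(2*s^2 + 4)
[3] close the feedback loop around W5, W6, giving (4*s + 1)/(8*s^2 - 11*s - 2)
[4] reduce the parallel group [W1/(1+W1*(W2*W3))], W4, [W5/(1+W5*W6)], giving (16*s^4 + 10*s^3 - 51*s^2 + 32*s + 8)/(16*s^4 - 22*s^3 + 28*s^2 - 44*s - 8)
The step-4 result is T(s). Setting s = 0: T(0) = 8/(-8) = -1.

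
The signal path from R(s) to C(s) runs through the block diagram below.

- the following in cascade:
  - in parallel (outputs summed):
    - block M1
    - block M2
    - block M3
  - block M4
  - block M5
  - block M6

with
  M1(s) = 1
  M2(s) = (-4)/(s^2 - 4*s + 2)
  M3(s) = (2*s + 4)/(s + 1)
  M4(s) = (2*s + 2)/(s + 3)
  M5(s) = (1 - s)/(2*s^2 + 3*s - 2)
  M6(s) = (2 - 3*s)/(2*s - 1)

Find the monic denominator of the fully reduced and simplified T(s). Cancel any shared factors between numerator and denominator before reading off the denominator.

[1] reduce the parallel group M1, M2, M3; result (3*s^3 - 7*s^2 - 18*s + 6)/(s^3 - 3*s^2 - 2*s + 2)
[2] series reduction of (M1+M2+M3), M4, M5, M6; result (18*s^5 - 72*s^4 - 26*s^3 + 188*s^2 - 132*s + 24)/(4*s^6 - 51*s^4 - 7*s^3 + 92*s^2 - 62*s + 12)
That last expression is T(s), already simplified. Scaling its denominator by 1/4 (the reciprocal of the leading coefficient) yields the monic denominator.

Therefore the answer is s^6 - 51*s^4/4 - 7*s^3/4 + 23*s^2 - 31*s/2 + 3.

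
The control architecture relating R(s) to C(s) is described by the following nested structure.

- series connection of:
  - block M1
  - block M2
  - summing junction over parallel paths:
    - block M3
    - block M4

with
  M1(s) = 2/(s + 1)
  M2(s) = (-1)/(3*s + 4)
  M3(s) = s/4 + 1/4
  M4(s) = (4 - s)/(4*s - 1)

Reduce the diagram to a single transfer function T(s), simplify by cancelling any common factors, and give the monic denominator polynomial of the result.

The answer is s^3 + 25*s^2/12 + 3*s/4 - 1/3.

Reasoning:
Step 1. combine M3, M4 in parallel gives (4*s^2 - s + 15)/(16*s - 4)
Step 2. reduce the series chain M1, M2, (M3+M4) gives (-4*s^2 + s - 15)/(24*s^3 + 50*s^2 + 18*s - 8)
T(s) is the step-2 result (common factors already cancelled). Leading coefficient of the denominator: 24. Divide through by 24 for the monic polynomial.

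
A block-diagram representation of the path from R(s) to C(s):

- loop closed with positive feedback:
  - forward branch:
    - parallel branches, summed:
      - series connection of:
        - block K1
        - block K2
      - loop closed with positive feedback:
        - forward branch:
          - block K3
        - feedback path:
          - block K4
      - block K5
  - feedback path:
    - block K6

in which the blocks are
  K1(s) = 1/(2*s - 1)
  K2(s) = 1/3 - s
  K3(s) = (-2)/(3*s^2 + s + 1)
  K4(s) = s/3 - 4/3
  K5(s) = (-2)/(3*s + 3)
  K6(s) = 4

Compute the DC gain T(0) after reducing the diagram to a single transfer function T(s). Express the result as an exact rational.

Step 1: multiply K1, K2 (series), giving (1 - 3*s)/(6*s - 3)
Step 2: feedback reduction of K3, K4, giving (-6)/(9*s^2 + 5*s - 5)
Step 3: parallel reduction of (K1*K2), [K3/(1-K3*K4)], K5, giving (-9*s^4 - 23*s^3 - 8*s^2 + 9*s + 1)/(18*s^4 + 19*s^3 - 14*s^2 - 10*s + 5)
Step 4: reduce the feedback loop with forward ((K1*K2)+[K3/(1-K3*K4)]+K5) and return K6, giving (-9*s^4 - 23*s^3 - 8*s^2 + 9*s + 1)/(54*s^4 + 111*s^3 + 18*s^2 - 46*s + 1)
Evaluating the step-4 result (the overall T(s)) at s = 0 gives T(0) = 1/1 = 1.

Answer: 1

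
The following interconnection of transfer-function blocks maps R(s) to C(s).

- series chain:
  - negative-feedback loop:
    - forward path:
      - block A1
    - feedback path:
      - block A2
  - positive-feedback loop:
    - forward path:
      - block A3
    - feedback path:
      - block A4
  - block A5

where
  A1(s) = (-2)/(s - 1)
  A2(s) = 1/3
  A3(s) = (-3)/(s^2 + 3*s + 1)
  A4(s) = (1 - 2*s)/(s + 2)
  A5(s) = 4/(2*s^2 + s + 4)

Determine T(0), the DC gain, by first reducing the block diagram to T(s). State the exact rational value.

Reducing step by step:

1. apply the feedback formula to A1, A2; result (-6)/(3*s - 5)
2. apply the feedback formula to A3, A4; result (-3*s - 6)/(s^3 + 5*s^2 + s + 5)
3. cascade [A1/(1+A1*A2)], [A3/(1-A3*A4)], A5; result (72*s + 144)/(6*s^6 + 23*s^5 - 22*s^4 + 38*s^3 - 128*s^2 + 15*s - 100)
DC gain: substitute s = 0 into T(s) from step 3: T(0) = 144/(-100) = -36/25.

Answer: -36/25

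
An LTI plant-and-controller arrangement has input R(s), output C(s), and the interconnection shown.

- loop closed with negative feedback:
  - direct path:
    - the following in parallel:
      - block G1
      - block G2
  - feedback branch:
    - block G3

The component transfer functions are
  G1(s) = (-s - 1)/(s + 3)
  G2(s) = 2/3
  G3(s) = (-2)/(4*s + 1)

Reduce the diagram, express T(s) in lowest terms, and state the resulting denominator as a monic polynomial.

The answer is s^2 + 41*s/12 + 1/4.

Reasoning:
1. reduce the parallel group G1, G2 = (3 - s)/(3*s + 9)
2. close the feedback loop around (G1+G2), G3 = (-4*s^2 + 11*s + 3)/(12*s^2 + 41*s + 3)
The result of step 2 is T(s) in lowest terms. Its denominator has leading coefficient 12; dividing the denominator through by 12 makes it monic.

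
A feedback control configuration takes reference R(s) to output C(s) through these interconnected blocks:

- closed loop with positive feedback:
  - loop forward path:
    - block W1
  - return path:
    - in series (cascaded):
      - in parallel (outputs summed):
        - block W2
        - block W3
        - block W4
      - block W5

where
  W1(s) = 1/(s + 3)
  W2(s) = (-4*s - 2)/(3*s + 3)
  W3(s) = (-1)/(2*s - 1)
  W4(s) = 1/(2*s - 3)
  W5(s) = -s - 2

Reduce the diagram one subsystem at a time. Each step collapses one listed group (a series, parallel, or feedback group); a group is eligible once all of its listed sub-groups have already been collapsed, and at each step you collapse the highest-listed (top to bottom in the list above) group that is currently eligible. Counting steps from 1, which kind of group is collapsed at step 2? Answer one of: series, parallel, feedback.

Step 1. combine W2, W3, W4 in parallel
Step 2. series reduction of (W2+W3+W4), W5
Step 3. reduce the feedback loop with forward W1 and return ((W2+W3+W4)*W5)
Step 2: series.

Hence the answer: series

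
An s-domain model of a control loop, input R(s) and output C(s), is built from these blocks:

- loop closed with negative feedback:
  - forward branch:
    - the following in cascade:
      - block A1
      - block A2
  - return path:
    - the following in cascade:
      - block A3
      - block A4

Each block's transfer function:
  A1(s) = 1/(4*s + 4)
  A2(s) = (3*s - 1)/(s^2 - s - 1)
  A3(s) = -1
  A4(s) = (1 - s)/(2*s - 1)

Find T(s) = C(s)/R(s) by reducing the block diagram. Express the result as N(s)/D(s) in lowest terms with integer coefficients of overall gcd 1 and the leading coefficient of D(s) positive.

The answer is (6*s^2 - 5*s + 1)/(8*s^4 - 4*s^3 - 13*s^2 - 4*s + 5).

Reasoning:
Step 1. multiply A1, A2 (series) = (3*s - 1)/(4*s^3 - 8*s - 4)
Step 2. multiply A3, A4 (series) = (s - 1)/(2*s - 1)
Step 3. feedback reduction of (A1*A2), (A3*A4) - this is the overall T(s), already in the required normalized form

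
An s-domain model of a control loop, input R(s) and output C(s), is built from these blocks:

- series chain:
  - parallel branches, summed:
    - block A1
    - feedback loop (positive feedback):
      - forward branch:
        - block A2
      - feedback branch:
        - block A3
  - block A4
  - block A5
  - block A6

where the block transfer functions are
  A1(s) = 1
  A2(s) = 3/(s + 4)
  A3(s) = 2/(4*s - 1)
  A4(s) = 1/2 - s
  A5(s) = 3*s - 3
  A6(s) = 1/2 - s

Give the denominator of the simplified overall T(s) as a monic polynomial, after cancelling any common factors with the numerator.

1. apply the feedback formula to A2, A3 gives (12*s - 3)/(4*s^2 + 15*s - 10)
2. reduce the parallel group A1, [A2/(1-A2*A3)] gives (4*s^2 + 27*s - 13)/(4*s^2 + 15*s - 10)
3. reduce the series chain (A1+[A2/(1-A2*A3)]), A4, A5, A6 gives (48*s^5 + 228*s^4 - 744*s^3 + 705*s^2 - 276*s + 39)/(16*s^2 + 60*s - 40)
That last expression is T(s), already simplified. Scaling its denominator by 1/16 (the reciprocal of the leading coefficient) yields the monic denominator.

Final answer: s^2 + 15*s/4 - 5/2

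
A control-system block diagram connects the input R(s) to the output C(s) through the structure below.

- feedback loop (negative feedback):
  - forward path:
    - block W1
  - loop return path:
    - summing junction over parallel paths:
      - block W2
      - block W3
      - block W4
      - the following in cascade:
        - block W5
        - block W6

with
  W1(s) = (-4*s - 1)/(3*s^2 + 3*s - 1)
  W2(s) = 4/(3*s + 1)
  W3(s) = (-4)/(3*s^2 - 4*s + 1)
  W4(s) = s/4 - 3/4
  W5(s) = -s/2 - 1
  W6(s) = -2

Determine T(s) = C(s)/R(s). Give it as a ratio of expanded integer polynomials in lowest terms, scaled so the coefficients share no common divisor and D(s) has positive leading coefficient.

Step 1: cascade W5, W6 -> s + 2
Step 2: combine W2, W3, W4, (W5*W6) in parallel -> (45*s^4 - 2*s^2 - 112*s + 5)/(36*s^3 - 36*s^2 - 4*s + 4)
Step 3: apply the feedback formula to W1, (W2+W3+W4+(W5*W6)), giving the overall T(s)

Hence the answer: (144*s^4 - 108*s^3 - 52*s^2 + 12*s + 4)/(72*s^5 + 45*s^4 + 148*s^3 - 486*s^2 - 108*s + 9)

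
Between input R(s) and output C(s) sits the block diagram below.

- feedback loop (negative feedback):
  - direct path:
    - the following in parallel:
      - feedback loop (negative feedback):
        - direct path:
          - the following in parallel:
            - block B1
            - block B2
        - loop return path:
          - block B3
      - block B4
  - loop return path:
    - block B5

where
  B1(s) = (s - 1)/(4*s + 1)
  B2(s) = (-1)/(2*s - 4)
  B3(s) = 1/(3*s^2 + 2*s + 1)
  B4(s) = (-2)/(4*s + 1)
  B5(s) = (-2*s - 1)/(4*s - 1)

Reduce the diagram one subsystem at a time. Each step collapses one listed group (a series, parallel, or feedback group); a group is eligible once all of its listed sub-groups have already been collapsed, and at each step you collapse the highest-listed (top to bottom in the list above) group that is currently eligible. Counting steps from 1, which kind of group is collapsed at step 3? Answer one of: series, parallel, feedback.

Step 1. combine B1, B2 in parallel
Step 2. apply the feedback formula to (B1+B2), B3
Step 3. sum the parallel branches [(B1+B2)/(1+(B1+B2)*B3)], B4
Step 4. reduce the feedback loop with forward ([(B1+B2)/(1+(B1+B2)*B3)]+B4) and return B5
Step 3 collapses a parallel group.

Hence the answer: parallel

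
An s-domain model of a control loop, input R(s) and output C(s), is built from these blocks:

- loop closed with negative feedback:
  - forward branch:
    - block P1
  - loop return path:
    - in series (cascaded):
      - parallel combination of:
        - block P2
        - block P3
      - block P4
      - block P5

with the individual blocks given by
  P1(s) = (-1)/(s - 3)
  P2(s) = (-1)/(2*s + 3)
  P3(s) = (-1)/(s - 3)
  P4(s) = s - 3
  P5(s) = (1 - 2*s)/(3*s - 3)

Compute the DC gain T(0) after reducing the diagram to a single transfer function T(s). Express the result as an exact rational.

Step 1 - reduce the parallel group P2, P3; result (-3*s)/(2*s^2 - 3*s - 9)
Step 2 - cascade (P2+P3), P4, P5; result (2*s^2 - s)/(2*s^2 + s - 3)
Step 3 - collapse the loop (P1 forward, ((P2+P3)*P4*P5) return); result (-2*s^2 - s + 3)/(2*s^3 - 7*s^2 - 5*s + 9)
That last expression is T(s); at s = 0 only the constant terms survive, so T(0) = 3/9 = 1/3.

Final answer: 1/3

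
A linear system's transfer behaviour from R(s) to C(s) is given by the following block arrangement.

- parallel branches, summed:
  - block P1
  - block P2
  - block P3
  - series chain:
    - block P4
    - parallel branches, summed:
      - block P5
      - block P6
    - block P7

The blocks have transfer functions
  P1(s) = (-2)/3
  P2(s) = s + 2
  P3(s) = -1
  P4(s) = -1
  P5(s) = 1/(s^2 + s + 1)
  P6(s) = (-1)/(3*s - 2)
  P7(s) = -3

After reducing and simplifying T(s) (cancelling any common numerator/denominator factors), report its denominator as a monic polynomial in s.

Step 1. add P5, P6 (parallel); result (-s^2 + 2*s - 3)/(3*s^3 + s^2 + s - 2)
Step 2. combine P4, (P5+P6), P7 in series; result (-3*s^2 + 6*s - 9)/(3*s^3 + s^2 + s - 2)
Step 3. add P1, P2, P3, (P4*(P5+P6)*P7) (parallel); result (9*s^4 + 6*s^3 - 5*s^2 + 13*s - 29)/(9*s^3 + 3*s^2 + 3*s - 6)
The result of step 3 is T(s) in lowest terms. Its denominator has leading coefficient 9; dividing the denominator through by 9 makes it monic.

Answer: s^3 + s^2/3 + s/3 - 2/3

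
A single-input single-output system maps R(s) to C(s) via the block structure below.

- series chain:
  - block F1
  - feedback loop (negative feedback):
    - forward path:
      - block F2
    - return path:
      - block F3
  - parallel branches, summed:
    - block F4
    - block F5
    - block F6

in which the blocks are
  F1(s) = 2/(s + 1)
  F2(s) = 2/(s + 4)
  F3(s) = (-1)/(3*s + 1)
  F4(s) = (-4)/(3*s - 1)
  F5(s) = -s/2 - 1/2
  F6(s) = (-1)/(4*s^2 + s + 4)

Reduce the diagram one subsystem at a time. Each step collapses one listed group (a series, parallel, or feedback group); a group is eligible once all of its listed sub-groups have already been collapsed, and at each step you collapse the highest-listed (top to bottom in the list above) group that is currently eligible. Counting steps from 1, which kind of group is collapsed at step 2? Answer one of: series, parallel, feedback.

Step 1 - collapse the loop (F2 forward, F3 return)
Step 2 - combine F4, F5, F6 in parallel
Step 3 - cascade F1, [F2/(1+F2*F3)], (F4+F5+F6)
At step 2 the group reduced is parallel.

Final answer: parallel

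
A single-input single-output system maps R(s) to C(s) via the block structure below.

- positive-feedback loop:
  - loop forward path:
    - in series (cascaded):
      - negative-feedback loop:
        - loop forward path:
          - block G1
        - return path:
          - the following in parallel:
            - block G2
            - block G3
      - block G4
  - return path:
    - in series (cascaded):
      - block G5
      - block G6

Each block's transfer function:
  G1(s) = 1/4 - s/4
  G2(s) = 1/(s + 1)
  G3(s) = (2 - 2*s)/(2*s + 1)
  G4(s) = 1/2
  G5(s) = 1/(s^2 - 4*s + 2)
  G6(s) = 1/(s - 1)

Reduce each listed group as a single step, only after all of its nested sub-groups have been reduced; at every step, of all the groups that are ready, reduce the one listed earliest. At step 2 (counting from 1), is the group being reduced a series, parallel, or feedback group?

The answer is feedback.

Reasoning:
Step 1: reduce the parallel group G2, G3
Step 2: collapse the loop (G1 forward, (G2+G3) return)
Step 3: reduce the series chain [G1/(1+G1*(G2+G3))], G4
Step 4: series reduction of G5, G6
Step 5: apply the feedback formula to ([G1/(1+G1*(G2+G3))]*G4), (G5*G6)
So the answer for step 2 is feedback.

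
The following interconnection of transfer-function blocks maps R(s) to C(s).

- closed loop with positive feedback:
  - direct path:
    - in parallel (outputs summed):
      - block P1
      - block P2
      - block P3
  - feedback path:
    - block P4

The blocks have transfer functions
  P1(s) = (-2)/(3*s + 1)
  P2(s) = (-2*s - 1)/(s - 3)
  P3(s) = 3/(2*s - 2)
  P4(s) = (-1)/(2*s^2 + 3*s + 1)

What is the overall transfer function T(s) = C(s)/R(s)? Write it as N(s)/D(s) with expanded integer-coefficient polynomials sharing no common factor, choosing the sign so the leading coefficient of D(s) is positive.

The answer is (-24*s^4 + 2*s^3 + 7*s^2 - 38*s - 19)/(12*s^4 - 38*s^3 - 14*s^2 + 41*s - 13).

Reasoning:
1. combine P1, P2, P3 in parallel gives (-12*s^3 + 7*s^2 - 19)/(6*s^3 - 22*s^2 + 10*s + 6)
2. close the feedback loop around (P1+P2+P3), P4: this yields T(s), and no further normalization is needed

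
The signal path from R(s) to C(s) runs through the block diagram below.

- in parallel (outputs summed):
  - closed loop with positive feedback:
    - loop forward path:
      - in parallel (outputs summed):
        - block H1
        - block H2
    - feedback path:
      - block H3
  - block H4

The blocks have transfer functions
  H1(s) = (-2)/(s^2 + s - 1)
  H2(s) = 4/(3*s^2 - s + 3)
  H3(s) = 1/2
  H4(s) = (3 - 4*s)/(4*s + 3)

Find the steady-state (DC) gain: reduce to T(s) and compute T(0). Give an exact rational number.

First reduce the diagram to T(s).

Step 1. combine H1, H2 in parallel, giving (-2*s^2 + 6*s - 10)/(3*s^4 + 2*s^3 - s^2 + 4*s - 3)
Step 2. reduce the feedback loop with forward (H1+H2) and return H3, giving (-2*s^2 + 6*s - 10)/(3*s^4 + 2*s^3 + s + 2)
Step 3. parallel reduction of [(H1+H2)/(1-(H1+H2)*H3)], H4, giving (-12*s^5 + s^4 - 2*s^3 + 14*s^2 - 27*s - 24)/(12*s^5 + 17*s^4 + 6*s^3 + 4*s^2 + 11*s + 6)
DC gain: substitute s = 0 into T(s) from step 3: T(0) = -24/6 = -4.

Answer: -4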